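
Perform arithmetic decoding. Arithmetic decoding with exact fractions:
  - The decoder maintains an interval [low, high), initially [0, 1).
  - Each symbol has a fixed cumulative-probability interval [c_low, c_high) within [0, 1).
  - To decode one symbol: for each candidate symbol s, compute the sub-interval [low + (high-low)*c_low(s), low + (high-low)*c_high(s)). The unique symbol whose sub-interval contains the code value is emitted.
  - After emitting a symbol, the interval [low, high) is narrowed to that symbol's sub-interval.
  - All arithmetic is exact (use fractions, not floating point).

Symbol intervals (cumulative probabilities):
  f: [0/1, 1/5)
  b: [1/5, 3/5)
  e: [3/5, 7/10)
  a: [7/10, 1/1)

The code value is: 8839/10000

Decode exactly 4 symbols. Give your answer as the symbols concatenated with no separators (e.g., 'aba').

Step 1: interval [0/1, 1/1), width = 1/1 - 0/1 = 1/1
  'f': [0/1 + 1/1*0/1, 0/1 + 1/1*1/5) = [0/1, 1/5)
  'b': [0/1 + 1/1*1/5, 0/1 + 1/1*3/5) = [1/5, 3/5)
  'e': [0/1 + 1/1*3/5, 0/1 + 1/1*7/10) = [3/5, 7/10)
  'a': [0/1 + 1/1*7/10, 0/1 + 1/1*1/1) = [7/10, 1/1) <- contains code 8839/10000
  emit 'a', narrow to [7/10, 1/1)
Step 2: interval [7/10, 1/1), width = 1/1 - 7/10 = 3/10
  'f': [7/10 + 3/10*0/1, 7/10 + 3/10*1/5) = [7/10, 19/25)
  'b': [7/10 + 3/10*1/5, 7/10 + 3/10*3/5) = [19/25, 22/25)
  'e': [7/10 + 3/10*3/5, 7/10 + 3/10*7/10) = [22/25, 91/100) <- contains code 8839/10000
  'a': [7/10 + 3/10*7/10, 7/10 + 3/10*1/1) = [91/100, 1/1)
  emit 'e', narrow to [22/25, 91/100)
Step 3: interval [22/25, 91/100), width = 91/100 - 22/25 = 3/100
  'f': [22/25 + 3/100*0/1, 22/25 + 3/100*1/5) = [22/25, 443/500) <- contains code 8839/10000
  'b': [22/25 + 3/100*1/5, 22/25 + 3/100*3/5) = [443/500, 449/500)
  'e': [22/25 + 3/100*3/5, 22/25 + 3/100*7/10) = [449/500, 901/1000)
  'a': [22/25 + 3/100*7/10, 22/25 + 3/100*1/1) = [901/1000, 91/100)
  emit 'f', narrow to [22/25, 443/500)
Step 4: interval [22/25, 443/500), width = 443/500 - 22/25 = 3/500
  'f': [22/25 + 3/500*0/1, 22/25 + 3/500*1/5) = [22/25, 2203/2500)
  'b': [22/25 + 3/500*1/5, 22/25 + 3/500*3/5) = [2203/2500, 2209/2500)
  'e': [22/25 + 3/500*3/5, 22/25 + 3/500*7/10) = [2209/2500, 4421/5000) <- contains code 8839/10000
  'a': [22/25 + 3/500*7/10, 22/25 + 3/500*1/1) = [4421/5000, 443/500)
  emit 'e', narrow to [2209/2500, 4421/5000)

Answer: aefe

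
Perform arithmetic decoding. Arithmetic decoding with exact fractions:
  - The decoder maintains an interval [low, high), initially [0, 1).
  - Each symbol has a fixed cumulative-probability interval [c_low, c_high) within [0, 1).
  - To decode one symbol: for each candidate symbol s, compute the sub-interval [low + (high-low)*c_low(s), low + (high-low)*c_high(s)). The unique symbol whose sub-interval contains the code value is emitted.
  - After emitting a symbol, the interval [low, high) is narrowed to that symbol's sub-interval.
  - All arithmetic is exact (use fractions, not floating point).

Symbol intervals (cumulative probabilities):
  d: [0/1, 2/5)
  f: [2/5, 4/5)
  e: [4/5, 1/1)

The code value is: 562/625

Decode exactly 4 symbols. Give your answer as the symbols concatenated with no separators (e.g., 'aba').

Answer: efdf

Derivation:
Step 1: interval [0/1, 1/1), width = 1/1 - 0/1 = 1/1
  'd': [0/1 + 1/1*0/1, 0/1 + 1/1*2/5) = [0/1, 2/5)
  'f': [0/1 + 1/1*2/5, 0/1 + 1/1*4/5) = [2/5, 4/5)
  'e': [0/1 + 1/1*4/5, 0/1 + 1/1*1/1) = [4/5, 1/1) <- contains code 562/625
  emit 'e', narrow to [4/5, 1/1)
Step 2: interval [4/5, 1/1), width = 1/1 - 4/5 = 1/5
  'd': [4/5 + 1/5*0/1, 4/5 + 1/5*2/5) = [4/5, 22/25)
  'f': [4/5 + 1/5*2/5, 4/5 + 1/5*4/5) = [22/25, 24/25) <- contains code 562/625
  'e': [4/5 + 1/5*4/5, 4/5 + 1/5*1/1) = [24/25, 1/1)
  emit 'f', narrow to [22/25, 24/25)
Step 3: interval [22/25, 24/25), width = 24/25 - 22/25 = 2/25
  'd': [22/25 + 2/25*0/1, 22/25 + 2/25*2/5) = [22/25, 114/125) <- contains code 562/625
  'f': [22/25 + 2/25*2/5, 22/25 + 2/25*4/5) = [114/125, 118/125)
  'e': [22/25 + 2/25*4/5, 22/25 + 2/25*1/1) = [118/125, 24/25)
  emit 'd', narrow to [22/25, 114/125)
Step 4: interval [22/25, 114/125), width = 114/125 - 22/25 = 4/125
  'd': [22/25 + 4/125*0/1, 22/25 + 4/125*2/5) = [22/25, 558/625)
  'f': [22/25 + 4/125*2/5, 22/25 + 4/125*4/5) = [558/625, 566/625) <- contains code 562/625
  'e': [22/25 + 4/125*4/5, 22/25 + 4/125*1/1) = [566/625, 114/125)
  emit 'f', narrow to [558/625, 566/625)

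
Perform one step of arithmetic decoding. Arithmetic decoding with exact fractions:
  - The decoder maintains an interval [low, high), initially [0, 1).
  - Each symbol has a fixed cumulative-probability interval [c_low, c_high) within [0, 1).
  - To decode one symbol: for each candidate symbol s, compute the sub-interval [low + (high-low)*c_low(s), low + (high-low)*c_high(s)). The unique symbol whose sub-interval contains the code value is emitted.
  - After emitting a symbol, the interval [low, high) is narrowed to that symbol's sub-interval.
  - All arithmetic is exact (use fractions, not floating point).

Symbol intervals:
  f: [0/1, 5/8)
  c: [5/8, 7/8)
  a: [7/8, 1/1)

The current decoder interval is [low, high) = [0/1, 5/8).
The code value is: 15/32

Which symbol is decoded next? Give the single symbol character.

Answer: c

Derivation:
Interval width = high − low = 5/8 − 0/1 = 5/8
Scaled code = (code − low) / width = (15/32 − 0/1) / 5/8 = 3/4
  f: [0/1, 5/8) 
  c: [5/8, 7/8) ← scaled code falls here ✓
  a: [7/8, 1/1) 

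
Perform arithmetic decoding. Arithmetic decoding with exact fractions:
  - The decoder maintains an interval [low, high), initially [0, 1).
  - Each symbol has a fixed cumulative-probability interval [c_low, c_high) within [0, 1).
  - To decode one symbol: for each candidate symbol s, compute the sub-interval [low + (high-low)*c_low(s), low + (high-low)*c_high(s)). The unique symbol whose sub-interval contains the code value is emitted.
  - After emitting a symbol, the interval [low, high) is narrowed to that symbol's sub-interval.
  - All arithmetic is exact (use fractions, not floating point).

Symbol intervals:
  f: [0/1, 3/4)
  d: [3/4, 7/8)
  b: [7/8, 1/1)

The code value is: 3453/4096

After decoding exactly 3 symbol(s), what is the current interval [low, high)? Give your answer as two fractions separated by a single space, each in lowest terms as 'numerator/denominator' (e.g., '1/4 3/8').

Answer: 213/256 27/32

Derivation:
Step 1: interval [0/1, 1/1), width = 1/1 - 0/1 = 1/1
  'f': [0/1 + 1/1*0/1, 0/1 + 1/1*3/4) = [0/1, 3/4)
  'd': [0/1 + 1/1*3/4, 0/1 + 1/1*7/8) = [3/4, 7/8) <- contains code 3453/4096
  'b': [0/1 + 1/1*7/8, 0/1 + 1/1*1/1) = [7/8, 1/1)
  emit 'd', narrow to [3/4, 7/8)
Step 2: interval [3/4, 7/8), width = 7/8 - 3/4 = 1/8
  'f': [3/4 + 1/8*0/1, 3/4 + 1/8*3/4) = [3/4, 27/32) <- contains code 3453/4096
  'd': [3/4 + 1/8*3/4, 3/4 + 1/8*7/8) = [27/32, 55/64)
  'b': [3/4 + 1/8*7/8, 3/4 + 1/8*1/1) = [55/64, 7/8)
  emit 'f', narrow to [3/4, 27/32)
Step 3: interval [3/4, 27/32), width = 27/32 - 3/4 = 3/32
  'f': [3/4 + 3/32*0/1, 3/4 + 3/32*3/4) = [3/4, 105/128)
  'd': [3/4 + 3/32*3/4, 3/4 + 3/32*7/8) = [105/128, 213/256)
  'b': [3/4 + 3/32*7/8, 3/4 + 3/32*1/1) = [213/256, 27/32) <- contains code 3453/4096
  emit 'b', narrow to [213/256, 27/32)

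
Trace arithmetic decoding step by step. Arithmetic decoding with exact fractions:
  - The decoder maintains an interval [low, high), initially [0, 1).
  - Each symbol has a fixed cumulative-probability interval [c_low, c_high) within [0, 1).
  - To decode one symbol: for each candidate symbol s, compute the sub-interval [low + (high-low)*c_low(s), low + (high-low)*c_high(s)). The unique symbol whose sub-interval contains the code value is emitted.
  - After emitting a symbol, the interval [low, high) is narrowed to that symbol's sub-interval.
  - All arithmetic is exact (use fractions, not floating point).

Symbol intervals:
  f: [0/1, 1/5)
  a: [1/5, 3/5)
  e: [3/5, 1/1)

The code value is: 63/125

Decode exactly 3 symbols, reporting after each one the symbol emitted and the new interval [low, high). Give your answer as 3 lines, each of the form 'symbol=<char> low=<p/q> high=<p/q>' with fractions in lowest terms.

Step 1: interval [0/1, 1/1), width = 1/1 - 0/1 = 1/1
  'f': [0/1 + 1/1*0/1, 0/1 + 1/1*1/5) = [0/1, 1/5)
  'a': [0/1 + 1/1*1/5, 0/1 + 1/1*3/5) = [1/5, 3/5) <- contains code 63/125
  'e': [0/1 + 1/1*3/5, 0/1 + 1/1*1/1) = [3/5, 1/1)
  emit 'a', narrow to [1/5, 3/5)
Step 2: interval [1/5, 3/5), width = 3/5 - 1/5 = 2/5
  'f': [1/5 + 2/5*0/1, 1/5 + 2/5*1/5) = [1/5, 7/25)
  'a': [1/5 + 2/5*1/5, 1/5 + 2/5*3/5) = [7/25, 11/25)
  'e': [1/5 + 2/5*3/5, 1/5 + 2/5*1/1) = [11/25, 3/5) <- contains code 63/125
  emit 'e', narrow to [11/25, 3/5)
Step 3: interval [11/25, 3/5), width = 3/5 - 11/25 = 4/25
  'f': [11/25 + 4/25*0/1, 11/25 + 4/25*1/5) = [11/25, 59/125)
  'a': [11/25 + 4/25*1/5, 11/25 + 4/25*3/5) = [59/125, 67/125) <- contains code 63/125
  'e': [11/25 + 4/25*3/5, 11/25 + 4/25*1/1) = [67/125, 3/5)
  emit 'a', narrow to [59/125, 67/125)

Answer: symbol=a low=1/5 high=3/5
symbol=e low=11/25 high=3/5
symbol=a low=59/125 high=67/125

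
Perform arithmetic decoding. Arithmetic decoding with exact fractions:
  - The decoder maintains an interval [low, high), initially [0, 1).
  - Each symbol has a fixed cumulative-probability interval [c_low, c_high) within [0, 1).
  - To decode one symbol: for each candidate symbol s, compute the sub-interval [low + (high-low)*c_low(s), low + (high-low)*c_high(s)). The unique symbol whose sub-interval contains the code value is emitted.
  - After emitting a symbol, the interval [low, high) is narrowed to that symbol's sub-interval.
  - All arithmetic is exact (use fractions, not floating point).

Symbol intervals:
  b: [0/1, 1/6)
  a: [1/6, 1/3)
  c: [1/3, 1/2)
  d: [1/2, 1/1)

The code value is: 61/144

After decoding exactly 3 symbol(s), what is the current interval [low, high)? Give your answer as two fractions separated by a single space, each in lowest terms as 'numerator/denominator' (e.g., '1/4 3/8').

Answer: 5/12 31/72

Derivation:
Step 1: interval [0/1, 1/1), width = 1/1 - 0/1 = 1/1
  'b': [0/1 + 1/1*0/1, 0/1 + 1/1*1/6) = [0/1, 1/6)
  'a': [0/1 + 1/1*1/6, 0/1 + 1/1*1/3) = [1/6, 1/3)
  'c': [0/1 + 1/1*1/3, 0/1 + 1/1*1/2) = [1/3, 1/2) <- contains code 61/144
  'd': [0/1 + 1/1*1/2, 0/1 + 1/1*1/1) = [1/2, 1/1)
  emit 'c', narrow to [1/3, 1/2)
Step 2: interval [1/3, 1/2), width = 1/2 - 1/3 = 1/6
  'b': [1/3 + 1/6*0/1, 1/3 + 1/6*1/6) = [1/3, 13/36)
  'a': [1/3 + 1/6*1/6, 1/3 + 1/6*1/3) = [13/36, 7/18)
  'c': [1/3 + 1/6*1/3, 1/3 + 1/6*1/2) = [7/18, 5/12)
  'd': [1/3 + 1/6*1/2, 1/3 + 1/6*1/1) = [5/12, 1/2) <- contains code 61/144
  emit 'd', narrow to [5/12, 1/2)
Step 3: interval [5/12, 1/2), width = 1/2 - 5/12 = 1/12
  'b': [5/12 + 1/12*0/1, 5/12 + 1/12*1/6) = [5/12, 31/72) <- contains code 61/144
  'a': [5/12 + 1/12*1/6, 5/12 + 1/12*1/3) = [31/72, 4/9)
  'c': [5/12 + 1/12*1/3, 5/12 + 1/12*1/2) = [4/9, 11/24)
  'd': [5/12 + 1/12*1/2, 5/12 + 1/12*1/1) = [11/24, 1/2)
  emit 'b', narrow to [5/12, 31/72)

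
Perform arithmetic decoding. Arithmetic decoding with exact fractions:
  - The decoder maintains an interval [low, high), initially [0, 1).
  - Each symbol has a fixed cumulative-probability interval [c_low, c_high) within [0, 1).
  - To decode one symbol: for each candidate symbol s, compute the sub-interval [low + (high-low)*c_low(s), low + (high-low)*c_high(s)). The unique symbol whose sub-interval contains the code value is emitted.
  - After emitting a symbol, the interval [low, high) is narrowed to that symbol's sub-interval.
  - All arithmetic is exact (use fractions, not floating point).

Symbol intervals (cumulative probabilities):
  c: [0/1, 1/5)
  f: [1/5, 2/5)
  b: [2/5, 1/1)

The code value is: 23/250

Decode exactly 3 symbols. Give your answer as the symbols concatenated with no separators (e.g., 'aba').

Step 1: interval [0/1, 1/1), width = 1/1 - 0/1 = 1/1
  'c': [0/1 + 1/1*0/1, 0/1 + 1/1*1/5) = [0/1, 1/5) <- contains code 23/250
  'f': [0/1 + 1/1*1/5, 0/1 + 1/1*2/5) = [1/5, 2/5)
  'b': [0/1 + 1/1*2/5, 0/1 + 1/1*1/1) = [2/5, 1/1)
  emit 'c', narrow to [0/1, 1/5)
Step 2: interval [0/1, 1/5), width = 1/5 - 0/1 = 1/5
  'c': [0/1 + 1/5*0/1, 0/1 + 1/5*1/5) = [0/1, 1/25)
  'f': [0/1 + 1/5*1/5, 0/1 + 1/5*2/5) = [1/25, 2/25)
  'b': [0/1 + 1/5*2/5, 0/1 + 1/5*1/1) = [2/25, 1/5) <- contains code 23/250
  emit 'b', narrow to [2/25, 1/5)
Step 3: interval [2/25, 1/5), width = 1/5 - 2/25 = 3/25
  'c': [2/25 + 3/25*0/1, 2/25 + 3/25*1/5) = [2/25, 13/125) <- contains code 23/250
  'f': [2/25 + 3/25*1/5, 2/25 + 3/25*2/5) = [13/125, 16/125)
  'b': [2/25 + 3/25*2/5, 2/25 + 3/25*1/1) = [16/125, 1/5)
  emit 'c', narrow to [2/25, 13/125)

Answer: cbc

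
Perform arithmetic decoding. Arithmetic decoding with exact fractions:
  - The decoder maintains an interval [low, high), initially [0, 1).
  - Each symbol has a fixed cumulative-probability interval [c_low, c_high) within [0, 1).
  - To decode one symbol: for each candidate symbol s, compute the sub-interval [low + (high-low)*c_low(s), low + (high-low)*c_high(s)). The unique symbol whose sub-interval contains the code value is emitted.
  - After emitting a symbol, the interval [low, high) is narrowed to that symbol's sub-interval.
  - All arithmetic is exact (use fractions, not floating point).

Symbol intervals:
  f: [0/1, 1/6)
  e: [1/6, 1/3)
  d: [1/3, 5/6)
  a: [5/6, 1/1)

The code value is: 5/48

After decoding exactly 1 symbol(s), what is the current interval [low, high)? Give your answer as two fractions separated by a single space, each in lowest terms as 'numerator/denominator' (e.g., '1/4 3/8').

Answer: 0/1 1/6

Derivation:
Step 1: interval [0/1, 1/1), width = 1/1 - 0/1 = 1/1
  'f': [0/1 + 1/1*0/1, 0/1 + 1/1*1/6) = [0/1, 1/6) <- contains code 5/48
  'e': [0/1 + 1/1*1/6, 0/1 + 1/1*1/3) = [1/6, 1/3)
  'd': [0/1 + 1/1*1/3, 0/1 + 1/1*5/6) = [1/3, 5/6)
  'a': [0/1 + 1/1*5/6, 0/1 + 1/1*1/1) = [5/6, 1/1)
  emit 'f', narrow to [0/1, 1/6)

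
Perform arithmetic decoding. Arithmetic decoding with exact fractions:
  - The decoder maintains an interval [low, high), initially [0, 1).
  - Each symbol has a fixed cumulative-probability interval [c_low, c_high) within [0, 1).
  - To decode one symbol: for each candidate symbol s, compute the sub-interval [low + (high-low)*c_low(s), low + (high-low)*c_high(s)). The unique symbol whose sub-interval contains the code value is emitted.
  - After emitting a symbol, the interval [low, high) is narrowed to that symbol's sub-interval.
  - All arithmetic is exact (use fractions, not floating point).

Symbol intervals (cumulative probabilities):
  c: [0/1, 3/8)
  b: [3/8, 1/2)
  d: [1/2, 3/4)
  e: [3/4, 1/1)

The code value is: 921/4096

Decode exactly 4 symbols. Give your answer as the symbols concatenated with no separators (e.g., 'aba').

Answer: cdbc

Derivation:
Step 1: interval [0/1, 1/1), width = 1/1 - 0/1 = 1/1
  'c': [0/1 + 1/1*0/1, 0/1 + 1/1*3/8) = [0/1, 3/8) <- contains code 921/4096
  'b': [0/1 + 1/1*3/8, 0/1 + 1/1*1/2) = [3/8, 1/2)
  'd': [0/1 + 1/1*1/2, 0/1 + 1/1*3/4) = [1/2, 3/4)
  'e': [0/1 + 1/1*3/4, 0/1 + 1/1*1/1) = [3/4, 1/1)
  emit 'c', narrow to [0/1, 3/8)
Step 2: interval [0/1, 3/8), width = 3/8 - 0/1 = 3/8
  'c': [0/1 + 3/8*0/1, 0/1 + 3/8*3/8) = [0/1, 9/64)
  'b': [0/1 + 3/8*3/8, 0/1 + 3/8*1/2) = [9/64, 3/16)
  'd': [0/1 + 3/8*1/2, 0/1 + 3/8*3/4) = [3/16, 9/32) <- contains code 921/4096
  'e': [0/1 + 3/8*3/4, 0/1 + 3/8*1/1) = [9/32, 3/8)
  emit 'd', narrow to [3/16, 9/32)
Step 3: interval [3/16, 9/32), width = 9/32 - 3/16 = 3/32
  'c': [3/16 + 3/32*0/1, 3/16 + 3/32*3/8) = [3/16, 57/256)
  'b': [3/16 + 3/32*3/8, 3/16 + 3/32*1/2) = [57/256, 15/64) <- contains code 921/4096
  'd': [3/16 + 3/32*1/2, 3/16 + 3/32*3/4) = [15/64, 33/128)
  'e': [3/16 + 3/32*3/4, 3/16 + 3/32*1/1) = [33/128, 9/32)
  emit 'b', narrow to [57/256, 15/64)
Step 4: interval [57/256, 15/64), width = 15/64 - 57/256 = 3/256
  'c': [57/256 + 3/256*0/1, 57/256 + 3/256*3/8) = [57/256, 465/2048) <- contains code 921/4096
  'b': [57/256 + 3/256*3/8, 57/256 + 3/256*1/2) = [465/2048, 117/512)
  'd': [57/256 + 3/256*1/2, 57/256 + 3/256*3/4) = [117/512, 237/1024)
  'e': [57/256 + 3/256*3/4, 57/256 + 3/256*1/1) = [237/1024, 15/64)
  emit 'c', narrow to [57/256, 465/2048)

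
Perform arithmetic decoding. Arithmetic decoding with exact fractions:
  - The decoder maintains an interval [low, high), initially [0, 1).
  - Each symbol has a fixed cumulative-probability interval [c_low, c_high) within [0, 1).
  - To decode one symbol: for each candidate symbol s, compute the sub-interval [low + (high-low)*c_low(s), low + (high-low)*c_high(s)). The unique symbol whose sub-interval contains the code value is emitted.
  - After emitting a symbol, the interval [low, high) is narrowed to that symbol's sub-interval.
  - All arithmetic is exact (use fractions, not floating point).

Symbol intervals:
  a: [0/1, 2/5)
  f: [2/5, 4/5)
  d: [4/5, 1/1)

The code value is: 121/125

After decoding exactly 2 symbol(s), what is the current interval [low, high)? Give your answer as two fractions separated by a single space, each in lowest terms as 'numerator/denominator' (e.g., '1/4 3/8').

Step 1: interval [0/1, 1/1), width = 1/1 - 0/1 = 1/1
  'a': [0/1 + 1/1*0/1, 0/1 + 1/1*2/5) = [0/1, 2/5)
  'f': [0/1 + 1/1*2/5, 0/1 + 1/1*4/5) = [2/5, 4/5)
  'd': [0/1 + 1/1*4/5, 0/1 + 1/1*1/1) = [4/5, 1/1) <- contains code 121/125
  emit 'd', narrow to [4/5, 1/1)
Step 2: interval [4/5, 1/1), width = 1/1 - 4/5 = 1/5
  'a': [4/5 + 1/5*0/1, 4/5 + 1/5*2/5) = [4/5, 22/25)
  'f': [4/5 + 1/5*2/5, 4/5 + 1/5*4/5) = [22/25, 24/25)
  'd': [4/5 + 1/5*4/5, 4/5 + 1/5*1/1) = [24/25, 1/1) <- contains code 121/125
  emit 'd', narrow to [24/25, 1/1)

Answer: 24/25 1/1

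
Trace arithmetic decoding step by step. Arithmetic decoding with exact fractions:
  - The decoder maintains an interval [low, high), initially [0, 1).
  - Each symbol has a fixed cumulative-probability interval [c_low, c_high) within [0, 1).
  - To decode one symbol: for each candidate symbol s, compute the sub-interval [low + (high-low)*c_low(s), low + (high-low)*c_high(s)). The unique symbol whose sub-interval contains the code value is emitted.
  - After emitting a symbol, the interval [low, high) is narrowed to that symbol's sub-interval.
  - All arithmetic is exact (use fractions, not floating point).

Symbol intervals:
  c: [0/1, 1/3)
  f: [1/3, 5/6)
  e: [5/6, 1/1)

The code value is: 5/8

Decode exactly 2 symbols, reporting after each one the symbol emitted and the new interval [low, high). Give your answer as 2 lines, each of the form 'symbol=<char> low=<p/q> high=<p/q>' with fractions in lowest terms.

Step 1: interval [0/1, 1/1), width = 1/1 - 0/1 = 1/1
  'c': [0/1 + 1/1*0/1, 0/1 + 1/1*1/3) = [0/1, 1/3)
  'f': [0/1 + 1/1*1/3, 0/1 + 1/1*5/6) = [1/3, 5/6) <- contains code 5/8
  'e': [0/1 + 1/1*5/6, 0/1 + 1/1*1/1) = [5/6, 1/1)
  emit 'f', narrow to [1/3, 5/6)
Step 2: interval [1/3, 5/6), width = 5/6 - 1/3 = 1/2
  'c': [1/3 + 1/2*0/1, 1/3 + 1/2*1/3) = [1/3, 1/2)
  'f': [1/3 + 1/2*1/3, 1/3 + 1/2*5/6) = [1/2, 3/4) <- contains code 5/8
  'e': [1/3 + 1/2*5/6, 1/3 + 1/2*1/1) = [3/4, 5/6)
  emit 'f', narrow to [1/2, 3/4)

Answer: symbol=f low=1/3 high=5/6
symbol=f low=1/2 high=3/4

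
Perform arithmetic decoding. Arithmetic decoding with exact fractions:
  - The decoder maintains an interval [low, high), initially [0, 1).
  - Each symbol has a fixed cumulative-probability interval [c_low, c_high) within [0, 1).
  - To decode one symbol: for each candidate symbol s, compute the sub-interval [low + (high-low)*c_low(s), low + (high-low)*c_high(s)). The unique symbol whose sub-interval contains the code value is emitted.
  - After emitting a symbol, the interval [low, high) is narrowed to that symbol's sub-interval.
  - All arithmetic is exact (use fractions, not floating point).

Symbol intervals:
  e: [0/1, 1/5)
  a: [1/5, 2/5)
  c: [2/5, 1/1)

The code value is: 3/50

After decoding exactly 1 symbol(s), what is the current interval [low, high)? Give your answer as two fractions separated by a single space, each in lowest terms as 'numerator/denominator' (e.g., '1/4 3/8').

Step 1: interval [0/1, 1/1), width = 1/1 - 0/1 = 1/1
  'e': [0/1 + 1/1*0/1, 0/1 + 1/1*1/5) = [0/1, 1/5) <- contains code 3/50
  'a': [0/1 + 1/1*1/5, 0/1 + 1/1*2/5) = [1/5, 2/5)
  'c': [0/1 + 1/1*2/5, 0/1 + 1/1*1/1) = [2/5, 1/1)
  emit 'e', narrow to [0/1, 1/5)

Answer: 0/1 1/5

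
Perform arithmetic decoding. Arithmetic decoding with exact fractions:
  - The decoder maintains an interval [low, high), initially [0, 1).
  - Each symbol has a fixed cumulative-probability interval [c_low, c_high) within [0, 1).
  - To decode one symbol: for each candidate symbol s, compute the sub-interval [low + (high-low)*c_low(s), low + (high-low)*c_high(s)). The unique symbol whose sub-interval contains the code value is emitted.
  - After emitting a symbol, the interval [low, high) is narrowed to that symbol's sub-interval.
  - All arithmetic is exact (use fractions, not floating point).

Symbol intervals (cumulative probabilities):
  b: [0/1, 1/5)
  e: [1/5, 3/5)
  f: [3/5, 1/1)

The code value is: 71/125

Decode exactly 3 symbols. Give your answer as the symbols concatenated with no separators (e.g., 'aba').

Answer: eff

Derivation:
Step 1: interval [0/1, 1/1), width = 1/1 - 0/1 = 1/1
  'b': [0/1 + 1/1*0/1, 0/1 + 1/1*1/5) = [0/1, 1/5)
  'e': [0/1 + 1/1*1/5, 0/1 + 1/1*3/5) = [1/5, 3/5) <- contains code 71/125
  'f': [0/1 + 1/1*3/5, 0/1 + 1/1*1/1) = [3/5, 1/1)
  emit 'e', narrow to [1/5, 3/5)
Step 2: interval [1/5, 3/5), width = 3/5 - 1/5 = 2/5
  'b': [1/5 + 2/5*0/1, 1/5 + 2/5*1/5) = [1/5, 7/25)
  'e': [1/5 + 2/5*1/5, 1/5 + 2/5*3/5) = [7/25, 11/25)
  'f': [1/5 + 2/5*3/5, 1/5 + 2/5*1/1) = [11/25, 3/5) <- contains code 71/125
  emit 'f', narrow to [11/25, 3/5)
Step 3: interval [11/25, 3/5), width = 3/5 - 11/25 = 4/25
  'b': [11/25 + 4/25*0/1, 11/25 + 4/25*1/5) = [11/25, 59/125)
  'e': [11/25 + 4/25*1/5, 11/25 + 4/25*3/5) = [59/125, 67/125)
  'f': [11/25 + 4/25*3/5, 11/25 + 4/25*1/1) = [67/125, 3/5) <- contains code 71/125
  emit 'f', narrow to [67/125, 3/5)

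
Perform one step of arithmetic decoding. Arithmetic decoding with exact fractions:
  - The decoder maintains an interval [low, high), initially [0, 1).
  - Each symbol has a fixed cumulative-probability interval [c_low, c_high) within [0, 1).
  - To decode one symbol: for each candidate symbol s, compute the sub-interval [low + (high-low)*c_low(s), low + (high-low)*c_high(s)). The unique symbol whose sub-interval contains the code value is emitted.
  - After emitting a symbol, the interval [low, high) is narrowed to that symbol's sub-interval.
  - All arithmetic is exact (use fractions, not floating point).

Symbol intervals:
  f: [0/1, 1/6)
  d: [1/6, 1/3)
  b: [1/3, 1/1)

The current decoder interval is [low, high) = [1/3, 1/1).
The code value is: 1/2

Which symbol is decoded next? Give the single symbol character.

Interval width = high − low = 1/1 − 1/3 = 2/3
Scaled code = (code − low) / width = (1/2 − 1/3) / 2/3 = 1/4
  f: [0/1, 1/6) 
  d: [1/6, 1/3) ← scaled code falls here ✓
  b: [1/3, 1/1) 

Answer: d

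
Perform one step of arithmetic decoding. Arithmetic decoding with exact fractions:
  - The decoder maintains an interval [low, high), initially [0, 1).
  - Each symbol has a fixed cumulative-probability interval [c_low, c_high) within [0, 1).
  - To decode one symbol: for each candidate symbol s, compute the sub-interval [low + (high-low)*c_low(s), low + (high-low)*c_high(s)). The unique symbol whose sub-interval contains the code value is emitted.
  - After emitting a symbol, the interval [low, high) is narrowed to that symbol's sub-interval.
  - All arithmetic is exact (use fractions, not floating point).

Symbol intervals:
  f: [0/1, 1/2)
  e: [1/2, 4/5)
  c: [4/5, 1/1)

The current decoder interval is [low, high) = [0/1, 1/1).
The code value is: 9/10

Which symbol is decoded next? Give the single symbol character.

Interval width = high − low = 1/1 − 0/1 = 1/1
Scaled code = (code − low) / width = (9/10 − 0/1) / 1/1 = 9/10
  f: [0/1, 1/2) 
  e: [1/2, 4/5) 
  c: [4/5, 1/1) ← scaled code falls here ✓

Answer: c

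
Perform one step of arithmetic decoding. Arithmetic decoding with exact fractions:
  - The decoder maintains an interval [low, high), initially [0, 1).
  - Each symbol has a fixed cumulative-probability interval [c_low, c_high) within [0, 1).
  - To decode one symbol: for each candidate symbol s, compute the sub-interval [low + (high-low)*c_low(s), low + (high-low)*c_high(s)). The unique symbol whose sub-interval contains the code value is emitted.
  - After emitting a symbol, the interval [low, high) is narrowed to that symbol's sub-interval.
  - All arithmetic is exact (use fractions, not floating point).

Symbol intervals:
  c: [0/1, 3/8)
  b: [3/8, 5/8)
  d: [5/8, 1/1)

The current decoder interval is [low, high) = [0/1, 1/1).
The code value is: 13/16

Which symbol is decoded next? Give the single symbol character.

Answer: d

Derivation:
Interval width = high − low = 1/1 − 0/1 = 1/1
Scaled code = (code − low) / width = (13/16 − 0/1) / 1/1 = 13/16
  c: [0/1, 3/8) 
  b: [3/8, 5/8) 
  d: [5/8, 1/1) ← scaled code falls here ✓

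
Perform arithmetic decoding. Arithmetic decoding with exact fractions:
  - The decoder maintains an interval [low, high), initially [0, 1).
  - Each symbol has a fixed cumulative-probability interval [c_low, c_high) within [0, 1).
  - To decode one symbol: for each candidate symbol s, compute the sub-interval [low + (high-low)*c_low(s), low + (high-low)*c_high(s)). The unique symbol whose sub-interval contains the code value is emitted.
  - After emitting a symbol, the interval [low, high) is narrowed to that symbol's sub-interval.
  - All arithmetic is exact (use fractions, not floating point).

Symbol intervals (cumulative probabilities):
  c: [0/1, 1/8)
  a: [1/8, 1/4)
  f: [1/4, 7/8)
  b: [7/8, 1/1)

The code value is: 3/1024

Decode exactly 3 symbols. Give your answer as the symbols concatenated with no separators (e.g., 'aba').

Answer: cca

Derivation:
Step 1: interval [0/1, 1/1), width = 1/1 - 0/1 = 1/1
  'c': [0/1 + 1/1*0/1, 0/1 + 1/1*1/8) = [0/1, 1/8) <- contains code 3/1024
  'a': [0/1 + 1/1*1/8, 0/1 + 1/1*1/4) = [1/8, 1/4)
  'f': [0/1 + 1/1*1/4, 0/1 + 1/1*7/8) = [1/4, 7/8)
  'b': [0/1 + 1/1*7/8, 0/1 + 1/1*1/1) = [7/8, 1/1)
  emit 'c', narrow to [0/1, 1/8)
Step 2: interval [0/1, 1/8), width = 1/8 - 0/1 = 1/8
  'c': [0/1 + 1/8*0/1, 0/1 + 1/8*1/8) = [0/1, 1/64) <- contains code 3/1024
  'a': [0/1 + 1/8*1/8, 0/1 + 1/8*1/4) = [1/64, 1/32)
  'f': [0/1 + 1/8*1/4, 0/1 + 1/8*7/8) = [1/32, 7/64)
  'b': [0/1 + 1/8*7/8, 0/1 + 1/8*1/1) = [7/64, 1/8)
  emit 'c', narrow to [0/1, 1/64)
Step 3: interval [0/1, 1/64), width = 1/64 - 0/1 = 1/64
  'c': [0/1 + 1/64*0/1, 0/1 + 1/64*1/8) = [0/1, 1/512)
  'a': [0/1 + 1/64*1/8, 0/1 + 1/64*1/4) = [1/512, 1/256) <- contains code 3/1024
  'f': [0/1 + 1/64*1/4, 0/1 + 1/64*7/8) = [1/256, 7/512)
  'b': [0/1 + 1/64*7/8, 0/1 + 1/64*1/1) = [7/512, 1/64)
  emit 'a', narrow to [1/512, 1/256)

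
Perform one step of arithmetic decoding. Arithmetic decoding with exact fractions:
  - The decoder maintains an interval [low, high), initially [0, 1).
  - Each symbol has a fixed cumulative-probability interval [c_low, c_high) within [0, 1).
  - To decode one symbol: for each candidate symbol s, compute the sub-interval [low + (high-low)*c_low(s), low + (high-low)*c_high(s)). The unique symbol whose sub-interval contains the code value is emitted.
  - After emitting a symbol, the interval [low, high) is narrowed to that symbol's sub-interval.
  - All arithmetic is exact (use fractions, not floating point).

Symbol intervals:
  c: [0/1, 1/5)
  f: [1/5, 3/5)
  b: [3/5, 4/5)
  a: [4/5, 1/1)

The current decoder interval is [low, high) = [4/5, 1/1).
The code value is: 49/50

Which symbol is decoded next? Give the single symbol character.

Interval width = high − low = 1/1 − 4/5 = 1/5
Scaled code = (code − low) / width = (49/50 − 4/5) / 1/5 = 9/10
  c: [0/1, 1/5) 
  f: [1/5, 3/5) 
  b: [3/5, 4/5) 
  a: [4/5, 1/1) ← scaled code falls here ✓

Answer: a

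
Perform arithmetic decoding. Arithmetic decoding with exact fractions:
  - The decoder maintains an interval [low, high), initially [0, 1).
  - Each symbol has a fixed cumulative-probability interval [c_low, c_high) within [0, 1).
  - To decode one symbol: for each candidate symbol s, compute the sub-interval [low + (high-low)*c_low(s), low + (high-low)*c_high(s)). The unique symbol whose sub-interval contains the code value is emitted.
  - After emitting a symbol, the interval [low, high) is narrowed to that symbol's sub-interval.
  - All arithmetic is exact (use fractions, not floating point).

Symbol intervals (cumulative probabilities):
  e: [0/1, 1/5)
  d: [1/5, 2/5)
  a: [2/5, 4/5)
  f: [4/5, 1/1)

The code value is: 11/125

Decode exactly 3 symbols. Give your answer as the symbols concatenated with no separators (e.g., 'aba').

Step 1: interval [0/1, 1/1), width = 1/1 - 0/1 = 1/1
  'e': [0/1 + 1/1*0/1, 0/1 + 1/1*1/5) = [0/1, 1/5) <- contains code 11/125
  'd': [0/1 + 1/1*1/5, 0/1 + 1/1*2/5) = [1/5, 2/5)
  'a': [0/1 + 1/1*2/5, 0/1 + 1/1*4/5) = [2/5, 4/5)
  'f': [0/1 + 1/1*4/5, 0/1 + 1/1*1/1) = [4/5, 1/1)
  emit 'e', narrow to [0/1, 1/5)
Step 2: interval [0/1, 1/5), width = 1/5 - 0/1 = 1/5
  'e': [0/1 + 1/5*0/1, 0/1 + 1/5*1/5) = [0/1, 1/25)
  'd': [0/1 + 1/5*1/5, 0/1 + 1/5*2/5) = [1/25, 2/25)
  'a': [0/1 + 1/5*2/5, 0/1 + 1/5*4/5) = [2/25, 4/25) <- contains code 11/125
  'f': [0/1 + 1/5*4/5, 0/1 + 1/5*1/1) = [4/25, 1/5)
  emit 'a', narrow to [2/25, 4/25)
Step 3: interval [2/25, 4/25), width = 4/25 - 2/25 = 2/25
  'e': [2/25 + 2/25*0/1, 2/25 + 2/25*1/5) = [2/25, 12/125) <- contains code 11/125
  'd': [2/25 + 2/25*1/5, 2/25 + 2/25*2/5) = [12/125, 14/125)
  'a': [2/25 + 2/25*2/5, 2/25 + 2/25*4/5) = [14/125, 18/125)
  'f': [2/25 + 2/25*4/5, 2/25 + 2/25*1/1) = [18/125, 4/25)
  emit 'e', narrow to [2/25, 12/125)

Answer: eae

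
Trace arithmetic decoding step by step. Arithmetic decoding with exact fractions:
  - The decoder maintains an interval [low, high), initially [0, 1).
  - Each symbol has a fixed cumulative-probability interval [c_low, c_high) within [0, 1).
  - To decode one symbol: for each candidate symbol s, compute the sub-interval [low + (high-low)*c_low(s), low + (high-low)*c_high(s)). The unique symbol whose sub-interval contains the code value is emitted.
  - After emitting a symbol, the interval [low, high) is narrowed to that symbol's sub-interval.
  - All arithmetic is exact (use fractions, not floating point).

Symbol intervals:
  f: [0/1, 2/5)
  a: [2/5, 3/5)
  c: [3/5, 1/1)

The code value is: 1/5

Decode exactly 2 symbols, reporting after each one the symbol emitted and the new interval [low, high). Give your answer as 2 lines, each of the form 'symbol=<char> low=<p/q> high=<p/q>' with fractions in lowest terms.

Answer: symbol=f low=0/1 high=2/5
symbol=a low=4/25 high=6/25

Derivation:
Step 1: interval [0/1, 1/1), width = 1/1 - 0/1 = 1/1
  'f': [0/1 + 1/1*0/1, 0/1 + 1/1*2/5) = [0/1, 2/5) <- contains code 1/5
  'a': [0/1 + 1/1*2/5, 0/1 + 1/1*3/5) = [2/5, 3/5)
  'c': [0/1 + 1/1*3/5, 0/1 + 1/1*1/1) = [3/5, 1/1)
  emit 'f', narrow to [0/1, 2/5)
Step 2: interval [0/1, 2/5), width = 2/5 - 0/1 = 2/5
  'f': [0/1 + 2/5*0/1, 0/1 + 2/5*2/5) = [0/1, 4/25)
  'a': [0/1 + 2/5*2/5, 0/1 + 2/5*3/5) = [4/25, 6/25) <- contains code 1/5
  'c': [0/1 + 2/5*3/5, 0/1 + 2/5*1/1) = [6/25, 2/5)
  emit 'a', narrow to [4/25, 6/25)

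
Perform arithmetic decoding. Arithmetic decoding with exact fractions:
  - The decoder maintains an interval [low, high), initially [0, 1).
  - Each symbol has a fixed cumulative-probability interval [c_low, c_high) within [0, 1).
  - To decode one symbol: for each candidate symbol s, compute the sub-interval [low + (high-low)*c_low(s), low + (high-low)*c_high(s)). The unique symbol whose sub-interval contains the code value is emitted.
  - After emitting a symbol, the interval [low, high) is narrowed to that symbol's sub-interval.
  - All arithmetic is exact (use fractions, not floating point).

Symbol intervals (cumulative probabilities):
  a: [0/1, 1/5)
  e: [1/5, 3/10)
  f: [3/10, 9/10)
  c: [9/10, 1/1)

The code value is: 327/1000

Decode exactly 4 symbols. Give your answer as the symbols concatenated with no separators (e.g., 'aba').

Step 1: interval [0/1, 1/1), width = 1/1 - 0/1 = 1/1
  'a': [0/1 + 1/1*0/1, 0/1 + 1/1*1/5) = [0/1, 1/5)
  'e': [0/1 + 1/1*1/5, 0/1 + 1/1*3/10) = [1/5, 3/10)
  'f': [0/1 + 1/1*3/10, 0/1 + 1/1*9/10) = [3/10, 9/10) <- contains code 327/1000
  'c': [0/1 + 1/1*9/10, 0/1 + 1/1*1/1) = [9/10, 1/1)
  emit 'f', narrow to [3/10, 9/10)
Step 2: interval [3/10, 9/10), width = 9/10 - 3/10 = 3/5
  'a': [3/10 + 3/5*0/1, 3/10 + 3/5*1/5) = [3/10, 21/50) <- contains code 327/1000
  'e': [3/10 + 3/5*1/5, 3/10 + 3/5*3/10) = [21/50, 12/25)
  'f': [3/10 + 3/5*3/10, 3/10 + 3/5*9/10) = [12/25, 21/25)
  'c': [3/10 + 3/5*9/10, 3/10 + 3/5*1/1) = [21/25, 9/10)
  emit 'a', narrow to [3/10, 21/50)
Step 3: interval [3/10, 21/50), width = 21/50 - 3/10 = 3/25
  'a': [3/10 + 3/25*0/1, 3/10 + 3/25*1/5) = [3/10, 81/250)
  'e': [3/10 + 3/25*1/5, 3/10 + 3/25*3/10) = [81/250, 42/125) <- contains code 327/1000
  'f': [3/10 + 3/25*3/10, 3/10 + 3/25*9/10) = [42/125, 51/125)
  'c': [3/10 + 3/25*9/10, 3/10 + 3/25*1/1) = [51/125, 21/50)
  emit 'e', narrow to [81/250, 42/125)
Step 4: interval [81/250, 42/125), width = 42/125 - 81/250 = 3/250
  'a': [81/250 + 3/250*0/1, 81/250 + 3/250*1/5) = [81/250, 204/625)
  'e': [81/250 + 3/250*1/5, 81/250 + 3/250*3/10) = [204/625, 819/2500) <- contains code 327/1000
  'f': [81/250 + 3/250*3/10, 81/250 + 3/250*9/10) = [819/2500, 837/2500)
  'c': [81/250 + 3/250*9/10, 81/250 + 3/250*1/1) = [837/2500, 42/125)
  emit 'e', narrow to [204/625, 819/2500)

Answer: faee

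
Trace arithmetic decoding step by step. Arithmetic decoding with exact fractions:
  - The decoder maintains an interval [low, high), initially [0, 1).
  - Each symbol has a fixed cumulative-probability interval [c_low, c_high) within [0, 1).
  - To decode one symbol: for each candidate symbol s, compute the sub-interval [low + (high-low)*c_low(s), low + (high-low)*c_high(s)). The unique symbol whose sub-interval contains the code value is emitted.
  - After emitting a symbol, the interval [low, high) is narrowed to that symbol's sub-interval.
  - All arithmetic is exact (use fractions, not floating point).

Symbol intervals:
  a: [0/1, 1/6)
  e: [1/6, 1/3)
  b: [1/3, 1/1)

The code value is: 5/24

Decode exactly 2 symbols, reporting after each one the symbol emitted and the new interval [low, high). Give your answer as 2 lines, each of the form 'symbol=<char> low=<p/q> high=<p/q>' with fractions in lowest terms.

Step 1: interval [0/1, 1/1), width = 1/1 - 0/1 = 1/1
  'a': [0/1 + 1/1*0/1, 0/1 + 1/1*1/6) = [0/1, 1/6)
  'e': [0/1 + 1/1*1/6, 0/1 + 1/1*1/3) = [1/6, 1/3) <- contains code 5/24
  'b': [0/1 + 1/1*1/3, 0/1 + 1/1*1/1) = [1/3, 1/1)
  emit 'e', narrow to [1/6, 1/3)
Step 2: interval [1/6, 1/3), width = 1/3 - 1/6 = 1/6
  'a': [1/6 + 1/6*0/1, 1/6 + 1/6*1/6) = [1/6, 7/36)
  'e': [1/6 + 1/6*1/6, 1/6 + 1/6*1/3) = [7/36, 2/9) <- contains code 5/24
  'b': [1/6 + 1/6*1/3, 1/6 + 1/6*1/1) = [2/9, 1/3)
  emit 'e', narrow to [7/36, 2/9)

Answer: symbol=e low=1/6 high=1/3
symbol=e low=7/36 high=2/9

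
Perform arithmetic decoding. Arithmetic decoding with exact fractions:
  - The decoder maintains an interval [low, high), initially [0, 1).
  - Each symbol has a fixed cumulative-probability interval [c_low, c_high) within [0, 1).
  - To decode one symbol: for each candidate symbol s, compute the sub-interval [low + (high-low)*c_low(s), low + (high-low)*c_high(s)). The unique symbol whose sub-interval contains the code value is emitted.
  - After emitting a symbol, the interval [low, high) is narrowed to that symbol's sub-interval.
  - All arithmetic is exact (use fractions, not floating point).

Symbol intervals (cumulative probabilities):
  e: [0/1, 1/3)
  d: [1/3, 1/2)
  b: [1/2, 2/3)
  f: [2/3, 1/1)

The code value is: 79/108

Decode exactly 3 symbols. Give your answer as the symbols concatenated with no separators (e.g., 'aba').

Step 1: interval [0/1, 1/1), width = 1/1 - 0/1 = 1/1
  'e': [0/1 + 1/1*0/1, 0/1 + 1/1*1/3) = [0/1, 1/3)
  'd': [0/1 + 1/1*1/3, 0/1 + 1/1*1/2) = [1/3, 1/2)
  'b': [0/1 + 1/1*1/2, 0/1 + 1/1*2/3) = [1/2, 2/3)
  'f': [0/1 + 1/1*2/3, 0/1 + 1/1*1/1) = [2/3, 1/1) <- contains code 79/108
  emit 'f', narrow to [2/3, 1/1)
Step 2: interval [2/3, 1/1), width = 1/1 - 2/3 = 1/3
  'e': [2/3 + 1/3*0/1, 2/3 + 1/3*1/3) = [2/3, 7/9) <- contains code 79/108
  'd': [2/3 + 1/3*1/3, 2/3 + 1/3*1/2) = [7/9, 5/6)
  'b': [2/3 + 1/3*1/2, 2/3 + 1/3*2/3) = [5/6, 8/9)
  'f': [2/3 + 1/3*2/3, 2/3 + 1/3*1/1) = [8/9, 1/1)
  emit 'e', narrow to [2/3, 7/9)
Step 3: interval [2/3, 7/9), width = 7/9 - 2/3 = 1/9
  'e': [2/3 + 1/9*0/1, 2/3 + 1/9*1/3) = [2/3, 19/27)
  'd': [2/3 + 1/9*1/3, 2/3 + 1/9*1/2) = [19/27, 13/18)
  'b': [2/3 + 1/9*1/2, 2/3 + 1/9*2/3) = [13/18, 20/27) <- contains code 79/108
  'f': [2/3 + 1/9*2/3, 2/3 + 1/9*1/1) = [20/27, 7/9)
  emit 'b', narrow to [13/18, 20/27)

Answer: feb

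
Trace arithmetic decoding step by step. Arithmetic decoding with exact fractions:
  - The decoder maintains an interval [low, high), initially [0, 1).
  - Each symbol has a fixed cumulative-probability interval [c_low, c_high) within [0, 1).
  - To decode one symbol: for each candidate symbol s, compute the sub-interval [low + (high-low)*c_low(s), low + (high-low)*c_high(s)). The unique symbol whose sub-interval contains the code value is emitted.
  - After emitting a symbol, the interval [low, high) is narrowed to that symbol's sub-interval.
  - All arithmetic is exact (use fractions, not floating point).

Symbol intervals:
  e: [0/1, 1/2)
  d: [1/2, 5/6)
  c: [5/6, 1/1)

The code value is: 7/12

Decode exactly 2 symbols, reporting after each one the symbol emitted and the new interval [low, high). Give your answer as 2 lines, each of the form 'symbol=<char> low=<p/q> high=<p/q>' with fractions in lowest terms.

Answer: symbol=d low=1/2 high=5/6
symbol=e low=1/2 high=2/3

Derivation:
Step 1: interval [0/1, 1/1), width = 1/1 - 0/1 = 1/1
  'e': [0/1 + 1/1*0/1, 0/1 + 1/1*1/2) = [0/1, 1/2)
  'd': [0/1 + 1/1*1/2, 0/1 + 1/1*5/6) = [1/2, 5/6) <- contains code 7/12
  'c': [0/1 + 1/1*5/6, 0/1 + 1/1*1/1) = [5/6, 1/1)
  emit 'd', narrow to [1/2, 5/6)
Step 2: interval [1/2, 5/6), width = 5/6 - 1/2 = 1/3
  'e': [1/2 + 1/3*0/1, 1/2 + 1/3*1/2) = [1/2, 2/3) <- contains code 7/12
  'd': [1/2 + 1/3*1/2, 1/2 + 1/3*5/6) = [2/3, 7/9)
  'c': [1/2 + 1/3*5/6, 1/2 + 1/3*1/1) = [7/9, 5/6)
  emit 'e', narrow to [1/2, 2/3)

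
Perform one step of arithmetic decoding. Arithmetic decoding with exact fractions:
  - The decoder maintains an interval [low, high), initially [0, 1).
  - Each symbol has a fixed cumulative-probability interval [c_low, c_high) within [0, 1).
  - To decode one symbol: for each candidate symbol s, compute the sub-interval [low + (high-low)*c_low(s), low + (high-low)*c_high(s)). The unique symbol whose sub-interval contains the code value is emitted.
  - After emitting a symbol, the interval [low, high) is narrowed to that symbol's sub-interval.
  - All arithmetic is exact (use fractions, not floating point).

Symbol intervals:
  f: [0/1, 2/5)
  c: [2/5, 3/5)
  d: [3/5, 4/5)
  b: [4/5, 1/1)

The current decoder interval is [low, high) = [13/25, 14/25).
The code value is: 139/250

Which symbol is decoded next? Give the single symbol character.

Answer: b

Derivation:
Interval width = high − low = 14/25 − 13/25 = 1/25
Scaled code = (code − low) / width = (139/250 − 13/25) / 1/25 = 9/10
  f: [0/1, 2/5) 
  c: [2/5, 3/5) 
  d: [3/5, 4/5) 
  b: [4/5, 1/1) ← scaled code falls here ✓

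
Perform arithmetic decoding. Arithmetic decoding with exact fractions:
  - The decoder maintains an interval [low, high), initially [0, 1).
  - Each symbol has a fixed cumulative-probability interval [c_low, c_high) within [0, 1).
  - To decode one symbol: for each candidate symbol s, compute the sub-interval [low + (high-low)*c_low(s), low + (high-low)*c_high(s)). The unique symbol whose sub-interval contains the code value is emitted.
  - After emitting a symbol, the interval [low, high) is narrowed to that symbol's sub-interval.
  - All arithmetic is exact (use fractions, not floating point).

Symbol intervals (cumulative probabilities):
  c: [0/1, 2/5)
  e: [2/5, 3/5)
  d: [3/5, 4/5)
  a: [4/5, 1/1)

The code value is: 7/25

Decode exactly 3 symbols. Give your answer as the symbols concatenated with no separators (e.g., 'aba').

Step 1: interval [0/1, 1/1), width = 1/1 - 0/1 = 1/1
  'c': [0/1 + 1/1*0/1, 0/1 + 1/1*2/5) = [0/1, 2/5) <- contains code 7/25
  'e': [0/1 + 1/1*2/5, 0/1 + 1/1*3/5) = [2/5, 3/5)
  'd': [0/1 + 1/1*3/5, 0/1 + 1/1*4/5) = [3/5, 4/5)
  'a': [0/1 + 1/1*4/5, 0/1 + 1/1*1/1) = [4/5, 1/1)
  emit 'c', narrow to [0/1, 2/5)
Step 2: interval [0/1, 2/5), width = 2/5 - 0/1 = 2/5
  'c': [0/1 + 2/5*0/1, 0/1 + 2/5*2/5) = [0/1, 4/25)
  'e': [0/1 + 2/5*2/5, 0/1 + 2/5*3/5) = [4/25, 6/25)
  'd': [0/1 + 2/5*3/5, 0/1 + 2/5*4/5) = [6/25, 8/25) <- contains code 7/25
  'a': [0/1 + 2/5*4/5, 0/1 + 2/5*1/1) = [8/25, 2/5)
  emit 'd', narrow to [6/25, 8/25)
Step 3: interval [6/25, 8/25), width = 8/25 - 6/25 = 2/25
  'c': [6/25 + 2/25*0/1, 6/25 + 2/25*2/5) = [6/25, 34/125)
  'e': [6/25 + 2/25*2/5, 6/25 + 2/25*3/5) = [34/125, 36/125) <- contains code 7/25
  'd': [6/25 + 2/25*3/5, 6/25 + 2/25*4/5) = [36/125, 38/125)
  'a': [6/25 + 2/25*4/5, 6/25 + 2/25*1/1) = [38/125, 8/25)
  emit 'e', narrow to [34/125, 36/125)

Answer: cde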